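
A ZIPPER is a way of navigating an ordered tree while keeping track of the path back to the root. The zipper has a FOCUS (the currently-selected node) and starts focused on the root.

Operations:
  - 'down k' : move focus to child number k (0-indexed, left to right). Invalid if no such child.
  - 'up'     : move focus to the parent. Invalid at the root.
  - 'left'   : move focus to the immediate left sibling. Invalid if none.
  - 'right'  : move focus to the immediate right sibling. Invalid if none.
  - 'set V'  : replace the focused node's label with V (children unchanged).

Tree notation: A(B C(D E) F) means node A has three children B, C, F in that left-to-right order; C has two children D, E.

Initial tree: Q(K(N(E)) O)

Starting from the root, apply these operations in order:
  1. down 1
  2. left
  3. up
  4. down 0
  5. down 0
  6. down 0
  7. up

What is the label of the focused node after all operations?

Step 1 (down 1): focus=O path=1 depth=1 children=[] left=['K'] right=[] parent=Q
Step 2 (left): focus=K path=0 depth=1 children=['N'] left=[] right=['O'] parent=Q
Step 3 (up): focus=Q path=root depth=0 children=['K', 'O'] (at root)
Step 4 (down 0): focus=K path=0 depth=1 children=['N'] left=[] right=['O'] parent=Q
Step 5 (down 0): focus=N path=0/0 depth=2 children=['E'] left=[] right=[] parent=K
Step 6 (down 0): focus=E path=0/0/0 depth=3 children=[] left=[] right=[] parent=N
Step 7 (up): focus=N path=0/0 depth=2 children=['E'] left=[] right=[] parent=K

Answer: N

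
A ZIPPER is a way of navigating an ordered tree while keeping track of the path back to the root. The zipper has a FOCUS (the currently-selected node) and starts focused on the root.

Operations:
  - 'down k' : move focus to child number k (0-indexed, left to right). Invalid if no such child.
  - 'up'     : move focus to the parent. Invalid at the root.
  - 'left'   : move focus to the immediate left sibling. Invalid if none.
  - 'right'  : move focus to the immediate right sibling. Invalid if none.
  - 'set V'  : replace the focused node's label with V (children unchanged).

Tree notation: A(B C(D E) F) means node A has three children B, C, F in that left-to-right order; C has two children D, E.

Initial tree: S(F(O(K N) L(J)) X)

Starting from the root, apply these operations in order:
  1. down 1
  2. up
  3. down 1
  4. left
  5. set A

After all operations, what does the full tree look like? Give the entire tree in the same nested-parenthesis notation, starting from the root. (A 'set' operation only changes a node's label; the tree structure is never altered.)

Step 1 (down 1): focus=X path=1 depth=1 children=[] left=['F'] right=[] parent=S
Step 2 (up): focus=S path=root depth=0 children=['F', 'X'] (at root)
Step 3 (down 1): focus=X path=1 depth=1 children=[] left=['F'] right=[] parent=S
Step 4 (left): focus=F path=0 depth=1 children=['O', 'L'] left=[] right=['X'] parent=S
Step 5 (set A): focus=A path=0 depth=1 children=['O', 'L'] left=[] right=['X'] parent=S

Answer: S(A(O(K N) L(J)) X)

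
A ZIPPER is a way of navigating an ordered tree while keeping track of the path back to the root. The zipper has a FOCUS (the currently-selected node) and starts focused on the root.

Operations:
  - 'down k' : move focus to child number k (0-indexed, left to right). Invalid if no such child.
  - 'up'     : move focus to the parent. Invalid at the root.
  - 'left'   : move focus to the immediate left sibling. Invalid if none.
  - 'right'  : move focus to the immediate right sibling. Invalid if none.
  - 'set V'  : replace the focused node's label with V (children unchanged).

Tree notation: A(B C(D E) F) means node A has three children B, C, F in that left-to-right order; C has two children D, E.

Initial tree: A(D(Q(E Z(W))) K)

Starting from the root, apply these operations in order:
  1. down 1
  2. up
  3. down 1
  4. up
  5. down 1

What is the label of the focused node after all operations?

Answer: K

Derivation:
Step 1 (down 1): focus=K path=1 depth=1 children=[] left=['D'] right=[] parent=A
Step 2 (up): focus=A path=root depth=0 children=['D', 'K'] (at root)
Step 3 (down 1): focus=K path=1 depth=1 children=[] left=['D'] right=[] parent=A
Step 4 (up): focus=A path=root depth=0 children=['D', 'K'] (at root)
Step 5 (down 1): focus=K path=1 depth=1 children=[] left=['D'] right=[] parent=A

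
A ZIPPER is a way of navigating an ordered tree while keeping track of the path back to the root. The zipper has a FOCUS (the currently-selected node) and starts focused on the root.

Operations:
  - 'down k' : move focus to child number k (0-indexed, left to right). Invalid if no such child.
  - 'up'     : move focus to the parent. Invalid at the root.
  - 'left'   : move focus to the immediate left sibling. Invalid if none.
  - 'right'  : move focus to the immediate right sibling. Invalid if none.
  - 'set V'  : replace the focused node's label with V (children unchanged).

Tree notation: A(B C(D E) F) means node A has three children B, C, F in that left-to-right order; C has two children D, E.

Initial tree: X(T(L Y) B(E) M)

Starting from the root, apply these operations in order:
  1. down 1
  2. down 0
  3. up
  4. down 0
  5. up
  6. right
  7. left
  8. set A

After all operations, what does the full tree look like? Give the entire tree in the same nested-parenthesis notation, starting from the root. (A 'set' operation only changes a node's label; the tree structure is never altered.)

Answer: X(T(L Y) A(E) M)

Derivation:
Step 1 (down 1): focus=B path=1 depth=1 children=['E'] left=['T'] right=['M'] parent=X
Step 2 (down 0): focus=E path=1/0 depth=2 children=[] left=[] right=[] parent=B
Step 3 (up): focus=B path=1 depth=1 children=['E'] left=['T'] right=['M'] parent=X
Step 4 (down 0): focus=E path=1/0 depth=2 children=[] left=[] right=[] parent=B
Step 5 (up): focus=B path=1 depth=1 children=['E'] left=['T'] right=['M'] parent=X
Step 6 (right): focus=M path=2 depth=1 children=[] left=['T', 'B'] right=[] parent=X
Step 7 (left): focus=B path=1 depth=1 children=['E'] left=['T'] right=['M'] parent=X
Step 8 (set A): focus=A path=1 depth=1 children=['E'] left=['T'] right=['M'] parent=X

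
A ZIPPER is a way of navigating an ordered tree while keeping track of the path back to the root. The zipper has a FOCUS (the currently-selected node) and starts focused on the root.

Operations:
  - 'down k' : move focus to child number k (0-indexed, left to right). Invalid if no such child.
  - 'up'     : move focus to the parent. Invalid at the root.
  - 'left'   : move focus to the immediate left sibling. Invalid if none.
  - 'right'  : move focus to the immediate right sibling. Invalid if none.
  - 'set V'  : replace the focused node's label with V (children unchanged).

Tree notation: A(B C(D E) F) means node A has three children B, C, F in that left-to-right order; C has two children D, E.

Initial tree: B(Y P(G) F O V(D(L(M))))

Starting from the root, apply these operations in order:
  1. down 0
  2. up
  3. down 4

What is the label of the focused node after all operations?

Answer: V

Derivation:
Step 1 (down 0): focus=Y path=0 depth=1 children=[] left=[] right=['P', 'F', 'O', 'V'] parent=B
Step 2 (up): focus=B path=root depth=0 children=['Y', 'P', 'F', 'O', 'V'] (at root)
Step 3 (down 4): focus=V path=4 depth=1 children=['D'] left=['Y', 'P', 'F', 'O'] right=[] parent=B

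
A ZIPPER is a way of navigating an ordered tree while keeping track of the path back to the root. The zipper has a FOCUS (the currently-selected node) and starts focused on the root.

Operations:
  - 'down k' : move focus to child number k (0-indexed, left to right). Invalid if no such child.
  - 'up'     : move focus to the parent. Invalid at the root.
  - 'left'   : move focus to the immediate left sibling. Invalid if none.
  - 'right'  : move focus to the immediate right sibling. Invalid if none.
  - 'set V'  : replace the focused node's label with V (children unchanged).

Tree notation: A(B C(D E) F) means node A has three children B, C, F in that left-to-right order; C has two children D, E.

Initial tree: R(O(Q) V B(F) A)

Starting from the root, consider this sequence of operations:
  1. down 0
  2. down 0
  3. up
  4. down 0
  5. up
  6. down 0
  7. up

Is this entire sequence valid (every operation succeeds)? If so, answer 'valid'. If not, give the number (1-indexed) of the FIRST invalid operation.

Step 1 (down 0): focus=O path=0 depth=1 children=['Q'] left=[] right=['V', 'B', 'A'] parent=R
Step 2 (down 0): focus=Q path=0/0 depth=2 children=[] left=[] right=[] parent=O
Step 3 (up): focus=O path=0 depth=1 children=['Q'] left=[] right=['V', 'B', 'A'] parent=R
Step 4 (down 0): focus=Q path=0/0 depth=2 children=[] left=[] right=[] parent=O
Step 5 (up): focus=O path=0 depth=1 children=['Q'] left=[] right=['V', 'B', 'A'] parent=R
Step 6 (down 0): focus=Q path=0/0 depth=2 children=[] left=[] right=[] parent=O
Step 7 (up): focus=O path=0 depth=1 children=['Q'] left=[] right=['V', 'B', 'A'] parent=R

Answer: valid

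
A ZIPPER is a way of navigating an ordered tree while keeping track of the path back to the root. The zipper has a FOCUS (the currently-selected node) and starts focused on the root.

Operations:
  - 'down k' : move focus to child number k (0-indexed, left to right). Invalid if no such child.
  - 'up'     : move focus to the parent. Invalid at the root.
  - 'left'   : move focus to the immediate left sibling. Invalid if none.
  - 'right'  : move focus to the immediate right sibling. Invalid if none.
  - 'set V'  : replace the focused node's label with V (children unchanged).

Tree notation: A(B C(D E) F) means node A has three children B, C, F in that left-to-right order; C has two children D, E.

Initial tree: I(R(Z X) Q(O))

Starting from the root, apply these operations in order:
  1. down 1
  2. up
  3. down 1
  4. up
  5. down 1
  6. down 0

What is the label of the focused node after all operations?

Step 1 (down 1): focus=Q path=1 depth=1 children=['O'] left=['R'] right=[] parent=I
Step 2 (up): focus=I path=root depth=0 children=['R', 'Q'] (at root)
Step 3 (down 1): focus=Q path=1 depth=1 children=['O'] left=['R'] right=[] parent=I
Step 4 (up): focus=I path=root depth=0 children=['R', 'Q'] (at root)
Step 5 (down 1): focus=Q path=1 depth=1 children=['O'] left=['R'] right=[] parent=I
Step 6 (down 0): focus=O path=1/0 depth=2 children=[] left=[] right=[] parent=Q

Answer: O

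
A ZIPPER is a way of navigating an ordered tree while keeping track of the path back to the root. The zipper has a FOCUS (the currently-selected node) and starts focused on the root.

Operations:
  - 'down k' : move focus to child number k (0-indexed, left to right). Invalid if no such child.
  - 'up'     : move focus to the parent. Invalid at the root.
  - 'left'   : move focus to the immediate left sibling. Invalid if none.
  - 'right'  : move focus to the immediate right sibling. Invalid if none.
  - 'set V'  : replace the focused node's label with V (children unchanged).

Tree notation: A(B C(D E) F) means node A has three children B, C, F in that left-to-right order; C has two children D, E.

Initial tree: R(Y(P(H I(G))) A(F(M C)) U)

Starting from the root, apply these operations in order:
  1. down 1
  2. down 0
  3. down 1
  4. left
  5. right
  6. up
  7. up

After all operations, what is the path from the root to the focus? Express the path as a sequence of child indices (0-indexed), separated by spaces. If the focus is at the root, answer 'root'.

Step 1 (down 1): focus=A path=1 depth=1 children=['F'] left=['Y'] right=['U'] parent=R
Step 2 (down 0): focus=F path=1/0 depth=2 children=['M', 'C'] left=[] right=[] parent=A
Step 3 (down 1): focus=C path=1/0/1 depth=3 children=[] left=['M'] right=[] parent=F
Step 4 (left): focus=M path=1/0/0 depth=3 children=[] left=[] right=['C'] parent=F
Step 5 (right): focus=C path=1/0/1 depth=3 children=[] left=['M'] right=[] parent=F
Step 6 (up): focus=F path=1/0 depth=2 children=['M', 'C'] left=[] right=[] parent=A
Step 7 (up): focus=A path=1 depth=1 children=['F'] left=['Y'] right=['U'] parent=R

Answer: 1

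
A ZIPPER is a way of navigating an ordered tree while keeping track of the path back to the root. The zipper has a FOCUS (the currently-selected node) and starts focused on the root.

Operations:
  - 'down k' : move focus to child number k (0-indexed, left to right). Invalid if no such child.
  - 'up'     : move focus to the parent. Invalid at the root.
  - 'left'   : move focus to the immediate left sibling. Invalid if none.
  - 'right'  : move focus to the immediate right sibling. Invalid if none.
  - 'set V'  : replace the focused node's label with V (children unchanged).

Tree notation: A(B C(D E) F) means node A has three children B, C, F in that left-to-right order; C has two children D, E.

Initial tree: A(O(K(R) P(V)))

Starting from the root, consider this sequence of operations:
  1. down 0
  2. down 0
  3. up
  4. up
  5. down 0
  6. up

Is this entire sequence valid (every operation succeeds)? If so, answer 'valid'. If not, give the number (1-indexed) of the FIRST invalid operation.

Step 1 (down 0): focus=O path=0 depth=1 children=['K', 'P'] left=[] right=[] parent=A
Step 2 (down 0): focus=K path=0/0 depth=2 children=['R'] left=[] right=['P'] parent=O
Step 3 (up): focus=O path=0 depth=1 children=['K', 'P'] left=[] right=[] parent=A
Step 4 (up): focus=A path=root depth=0 children=['O'] (at root)
Step 5 (down 0): focus=O path=0 depth=1 children=['K', 'P'] left=[] right=[] parent=A
Step 6 (up): focus=A path=root depth=0 children=['O'] (at root)

Answer: valid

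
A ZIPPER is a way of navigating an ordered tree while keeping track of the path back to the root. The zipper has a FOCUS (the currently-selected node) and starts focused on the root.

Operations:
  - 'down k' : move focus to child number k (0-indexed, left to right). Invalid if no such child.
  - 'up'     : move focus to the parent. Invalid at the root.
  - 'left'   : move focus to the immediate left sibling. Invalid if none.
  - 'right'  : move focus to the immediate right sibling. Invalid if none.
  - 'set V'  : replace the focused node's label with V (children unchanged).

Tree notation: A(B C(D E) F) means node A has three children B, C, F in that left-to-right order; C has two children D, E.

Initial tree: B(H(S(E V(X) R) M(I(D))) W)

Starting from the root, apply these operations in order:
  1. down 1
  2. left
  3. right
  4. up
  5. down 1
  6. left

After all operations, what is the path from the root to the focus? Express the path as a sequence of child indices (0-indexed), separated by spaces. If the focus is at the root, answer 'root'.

Answer: 0

Derivation:
Step 1 (down 1): focus=W path=1 depth=1 children=[] left=['H'] right=[] parent=B
Step 2 (left): focus=H path=0 depth=1 children=['S', 'M'] left=[] right=['W'] parent=B
Step 3 (right): focus=W path=1 depth=1 children=[] left=['H'] right=[] parent=B
Step 4 (up): focus=B path=root depth=0 children=['H', 'W'] (at root)
Step 5 (down 1): focus=W path=1 depth=1 children=[] left=['H'] right=[] parent=B
Step 6 (left): focus=H path=0 depth=1 children=['S', 'M'] left=[] right=['W'] parent=B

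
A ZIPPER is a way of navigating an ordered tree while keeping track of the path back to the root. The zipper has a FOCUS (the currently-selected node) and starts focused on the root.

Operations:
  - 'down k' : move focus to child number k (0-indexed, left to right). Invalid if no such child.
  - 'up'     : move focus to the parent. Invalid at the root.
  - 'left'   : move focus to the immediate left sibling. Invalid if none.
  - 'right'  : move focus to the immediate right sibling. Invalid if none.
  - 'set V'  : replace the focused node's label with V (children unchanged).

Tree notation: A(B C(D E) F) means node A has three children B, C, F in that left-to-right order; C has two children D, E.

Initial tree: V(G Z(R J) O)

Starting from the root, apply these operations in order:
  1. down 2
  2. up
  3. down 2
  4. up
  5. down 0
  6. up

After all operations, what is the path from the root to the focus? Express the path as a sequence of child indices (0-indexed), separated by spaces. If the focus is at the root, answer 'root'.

Step 1 (down 2): focus=O path=2 depth=1 children=[] left=['G', 'Z'] right=[] parent=V
Step 2 (up): focus=V path=root depth=0 children=['G', 'Z', 'O'] (at root)
Step 3 (down 2): focus=O path=2 depth=1 children=[] left=['G', 'Z'] right=[] parent=V
Step 4 (up): focus=V path=root depth=0 children=['G', 'Z', 'O'] (at root)
Step 5 (down 0): focus=G path=0 depth=1 children=[] left=[] right=['Z', 'O'] parent=V
Step 6 (up): focus=V path=root depth=0 children=['G', 'Z', 'O'] (at root)

Answer: root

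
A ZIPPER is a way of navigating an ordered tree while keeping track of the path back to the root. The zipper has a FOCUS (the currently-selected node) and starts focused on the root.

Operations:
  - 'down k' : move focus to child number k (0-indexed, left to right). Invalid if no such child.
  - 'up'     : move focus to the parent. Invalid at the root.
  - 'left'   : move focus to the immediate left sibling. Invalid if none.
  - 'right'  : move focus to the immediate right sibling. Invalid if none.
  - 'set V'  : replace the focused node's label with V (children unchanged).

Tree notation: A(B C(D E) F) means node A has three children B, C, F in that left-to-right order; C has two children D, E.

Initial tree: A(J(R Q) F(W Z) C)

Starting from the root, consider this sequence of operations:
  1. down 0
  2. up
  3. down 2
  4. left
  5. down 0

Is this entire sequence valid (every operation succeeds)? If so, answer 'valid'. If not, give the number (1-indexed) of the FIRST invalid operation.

Answer: valid

Derivation:
Step 1 (down 0): focus=J path=0 depth=1 children=['R', 'Q'] left=[] right=['F', 'C'] parent=A
Step 2 (up): focus=A path=root depth=0 children=['J', 'F', 'C'] (at root)
Step 3 (down 2): focus=C path=2 depth=1 children=[] left=['J', 'F'] right=[] parent=A
Step 4 (left): focus=F path=1 depth=1 children=['W', 'Z'] left=['J'] right=['C'] parent=A
Step 5 (down 0): focus=W path=1/0 depth=2 children=[] left=[] right=['Z'] parent=F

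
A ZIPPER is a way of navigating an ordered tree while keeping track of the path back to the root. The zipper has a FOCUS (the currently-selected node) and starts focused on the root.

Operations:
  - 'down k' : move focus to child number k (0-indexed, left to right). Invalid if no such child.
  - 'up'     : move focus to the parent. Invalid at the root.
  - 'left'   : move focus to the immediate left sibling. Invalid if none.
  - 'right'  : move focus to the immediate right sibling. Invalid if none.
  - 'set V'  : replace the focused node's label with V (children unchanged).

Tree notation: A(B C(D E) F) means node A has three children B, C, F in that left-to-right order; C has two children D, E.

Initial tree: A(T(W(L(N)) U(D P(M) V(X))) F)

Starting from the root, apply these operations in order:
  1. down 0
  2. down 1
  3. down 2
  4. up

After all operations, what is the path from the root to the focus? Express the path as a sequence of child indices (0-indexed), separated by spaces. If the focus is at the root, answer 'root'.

Step 1 (down 0): focus=T path=0 depth=1 children=['W', 'U'] left=[] right=['F'] parent=A
Step 2 (down 1): focus=U path=0/1 depth=2 children=['D', 'P', 'V'] left=['W'] right=[] parent=T
Step 3 (down 2): focus=V path=0/1/2 depth=3 children=['X'] left=['D', 'P'] right=[] parent=U
Step 4 (up): focus=U path=0/1 depth=2 children=['D', 'P', 'V'] left=['W'] right=[] parent=T

Answer: 0 1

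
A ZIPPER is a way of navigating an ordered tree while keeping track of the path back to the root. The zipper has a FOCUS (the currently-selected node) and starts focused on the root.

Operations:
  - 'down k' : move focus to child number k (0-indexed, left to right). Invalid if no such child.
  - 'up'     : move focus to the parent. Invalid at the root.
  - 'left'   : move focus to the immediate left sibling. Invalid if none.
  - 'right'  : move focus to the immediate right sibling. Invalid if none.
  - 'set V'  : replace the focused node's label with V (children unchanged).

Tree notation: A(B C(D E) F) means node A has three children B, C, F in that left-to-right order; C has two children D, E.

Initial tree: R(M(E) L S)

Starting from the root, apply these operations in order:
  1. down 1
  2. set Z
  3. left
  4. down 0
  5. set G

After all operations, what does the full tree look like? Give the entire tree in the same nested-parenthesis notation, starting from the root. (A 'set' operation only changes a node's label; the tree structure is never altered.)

Step 1 (down 1): focus=L path=1 depth=1 children=[] left=['M'] right=['S'] parent=R
Step 2 (set Z): focus=Z path=1 depth=1 children=[] left=['M'] right=['S'] parent=R
Step 3 (left): focus=M path=0 depth=1 children=['E'] left=[] right=['Z', 'S'] parent=R
Step 4 (down 0): focus=E path=0/0 depth=2 children=[] left=[] right=[] parent=M
Step 5 (set G): focus=G path=0/0 depth=2 children=[] left=[] right=[] parent=M

Answer: R(M(G) Z S)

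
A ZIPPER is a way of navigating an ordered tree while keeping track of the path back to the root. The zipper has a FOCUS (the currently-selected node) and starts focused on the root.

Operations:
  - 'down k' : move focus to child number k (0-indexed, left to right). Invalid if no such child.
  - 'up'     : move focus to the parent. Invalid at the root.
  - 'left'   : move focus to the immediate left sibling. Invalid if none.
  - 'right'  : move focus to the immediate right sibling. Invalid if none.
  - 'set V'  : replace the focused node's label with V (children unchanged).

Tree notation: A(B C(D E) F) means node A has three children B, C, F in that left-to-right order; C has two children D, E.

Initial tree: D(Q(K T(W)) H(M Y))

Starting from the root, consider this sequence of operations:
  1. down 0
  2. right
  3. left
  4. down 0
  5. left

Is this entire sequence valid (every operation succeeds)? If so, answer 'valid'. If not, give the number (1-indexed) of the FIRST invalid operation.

Answer: 5

Derivation:
Step 1 (down 0): focus=Q path=0 depth=1 children=['K', 'T'] left=[] right=['H'] parent=D
Step 2 (right): focus=H path=1 depth=1 children=['M', 'Y'] left=['Q'] right=[] parent=D
Step 3 (left): focus=Q path=0 depth=1 children=['K', 'T'] left=[] right=['H'] parent=D
Step 4 (down 0): focus=K path=0/0 depth=2 children=[] left=[] right=['T'] parent=Q
Step 5 (left): INVALID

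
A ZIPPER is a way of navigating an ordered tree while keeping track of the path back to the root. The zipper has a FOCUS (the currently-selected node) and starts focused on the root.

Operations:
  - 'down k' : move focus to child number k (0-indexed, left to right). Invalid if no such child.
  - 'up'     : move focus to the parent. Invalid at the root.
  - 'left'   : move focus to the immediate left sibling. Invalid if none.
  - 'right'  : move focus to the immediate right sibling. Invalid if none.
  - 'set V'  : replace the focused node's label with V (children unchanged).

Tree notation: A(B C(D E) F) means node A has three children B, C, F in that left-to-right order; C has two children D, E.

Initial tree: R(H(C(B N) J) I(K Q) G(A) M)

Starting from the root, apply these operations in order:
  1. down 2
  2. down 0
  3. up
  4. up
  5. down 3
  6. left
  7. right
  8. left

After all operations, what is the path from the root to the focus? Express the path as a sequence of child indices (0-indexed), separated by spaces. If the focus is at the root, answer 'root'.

Answer: 2

Derivation:
Step 1 (down 2): focus=G path=2 depth=1 children=['A'] left=['H', 'I'] right=['M'] parent=R
Step 2 (down 0): focus=A path=2/0 depth=2 children=[] left=[] right=[] parent=G
Step 3 (up): focus=G path=2 depth=1 children=['A'] left=['H', 'I'] right=['M'] parent=R
Step 4 (up): focus=R path=root depth=0 children=['H', 'I', 'G', 'M'] (at root)
Step 5 (down 3): focus=M path=3 depth=1 children=[] left=['H', 'I', 'G'] right=[] parent=R
Step 6 (left): focus=G path=2 depth=1 children=['A'] left=['H', 'I'] right=['M'] parent=R
Step 7 (right): focus=M path=3 depth=1 children=[] left=['H', 'I', 'G'] right=[] parent=R
Step 8 (left): focus=G path=2 depth=1 children=['A'] left=['H', 'I'] right=['M'] parent=R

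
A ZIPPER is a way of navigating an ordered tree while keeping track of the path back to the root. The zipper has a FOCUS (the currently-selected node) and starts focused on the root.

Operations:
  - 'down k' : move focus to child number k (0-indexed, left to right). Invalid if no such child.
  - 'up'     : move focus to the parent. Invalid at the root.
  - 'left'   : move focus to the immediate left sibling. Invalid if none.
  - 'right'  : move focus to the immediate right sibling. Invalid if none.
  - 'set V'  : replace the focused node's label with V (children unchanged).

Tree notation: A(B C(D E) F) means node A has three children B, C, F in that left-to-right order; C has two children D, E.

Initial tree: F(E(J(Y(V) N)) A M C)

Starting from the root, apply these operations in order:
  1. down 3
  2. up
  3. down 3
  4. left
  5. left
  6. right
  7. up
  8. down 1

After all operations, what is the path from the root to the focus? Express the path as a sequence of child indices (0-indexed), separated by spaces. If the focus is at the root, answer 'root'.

Answer: 1

Derivation:
Step 1 (down 3): focus=C path=3 depth=1 children=[] left=['E', 'A', 'M'] right=[] parent=F
Step 2 (up): focus=F path=root depth=0 children=['E', 'A', 'M', 'C'] (at root)
Step 3 (down 3): focus=C path=3 depth=1 children=[] left=['E', 'A', 'M'] right=[] parent=F
Step 4 (left): focus=M path=2 depth=1 children=[] left=['E', 'A'] right=['C'] parent=F
Step 5 (left): focus=A path=1 depth=1 children=[] left=['E'] right=['M', 'C'] parent=F
Step 6 (right): focus=M path=2 depth=1 children=[] left=['E', 'A'] right=['C'] parent=F
Step 7 (up): focus=F path=root depth=0 children=['E', 'A', 'M', 'C'] (at root)
Step 8 (down 1): focus=A path=1 depth=1 children=[] left=['E'] right=['M', 'C'] parent=F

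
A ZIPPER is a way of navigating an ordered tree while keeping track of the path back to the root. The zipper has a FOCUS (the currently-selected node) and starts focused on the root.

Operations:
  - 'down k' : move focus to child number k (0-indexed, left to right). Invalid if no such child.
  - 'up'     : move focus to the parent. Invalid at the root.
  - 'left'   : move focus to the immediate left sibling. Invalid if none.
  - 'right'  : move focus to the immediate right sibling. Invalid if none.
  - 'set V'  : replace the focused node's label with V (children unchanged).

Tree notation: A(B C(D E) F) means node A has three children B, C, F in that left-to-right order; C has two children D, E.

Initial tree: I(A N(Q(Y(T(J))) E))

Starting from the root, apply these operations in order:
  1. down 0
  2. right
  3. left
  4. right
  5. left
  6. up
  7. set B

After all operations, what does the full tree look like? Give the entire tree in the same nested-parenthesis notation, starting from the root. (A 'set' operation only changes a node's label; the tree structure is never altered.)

Answer: B(A N(Q(Y(T(J))) E))

Derivation:
Step 1 (down 0): focus=A path=0 depth=1 children=[] left=[] right=['N'] parent=I
Step 2 (right): focus=N path=1 depth=1 children=['Q', 'E'] left=['A'] right=[] parent=I
Step 3 (left): focus=A path=0 depth=1 children=[] left=[] right=['N'] parent=I
Step 4 (right): focus=N path=1 depth=1 children=['Q', 'E'] left=['A'] right=[] parent=I
Step 5 (left): focus=A path=0 depth=1 children=[] left=[] right=['N'] parent=I
Step 6 (up): focus=I path=root depth=0 children=['A', 'N'] (at root)
Step 7 (set B): focus=B path=root depth=0 children=['A', 'N'] (at root)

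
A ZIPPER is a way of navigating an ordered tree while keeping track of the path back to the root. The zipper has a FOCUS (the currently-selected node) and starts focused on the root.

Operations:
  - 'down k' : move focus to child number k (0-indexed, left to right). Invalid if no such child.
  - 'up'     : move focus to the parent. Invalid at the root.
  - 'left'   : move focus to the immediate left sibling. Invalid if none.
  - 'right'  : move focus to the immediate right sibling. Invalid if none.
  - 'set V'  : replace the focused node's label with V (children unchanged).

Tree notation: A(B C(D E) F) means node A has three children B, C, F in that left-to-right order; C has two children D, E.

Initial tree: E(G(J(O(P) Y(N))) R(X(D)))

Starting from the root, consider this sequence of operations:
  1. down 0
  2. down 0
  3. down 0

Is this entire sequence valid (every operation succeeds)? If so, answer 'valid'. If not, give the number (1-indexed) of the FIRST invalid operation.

Answer: valid

Derivation:
Step 1 (down 0): focus=G path=0 depth=1 children=['J'] left=[] right=['R'] parent=E
Step 2 (down 0): focus=J path=0/0 depth=2 children=['O', 'Y'] left=[] right=[] parent=G
Step 3 (down 0): focus=O path=0/0/0 depth=3 children=['P'] left=[] right=['Y'] parent=J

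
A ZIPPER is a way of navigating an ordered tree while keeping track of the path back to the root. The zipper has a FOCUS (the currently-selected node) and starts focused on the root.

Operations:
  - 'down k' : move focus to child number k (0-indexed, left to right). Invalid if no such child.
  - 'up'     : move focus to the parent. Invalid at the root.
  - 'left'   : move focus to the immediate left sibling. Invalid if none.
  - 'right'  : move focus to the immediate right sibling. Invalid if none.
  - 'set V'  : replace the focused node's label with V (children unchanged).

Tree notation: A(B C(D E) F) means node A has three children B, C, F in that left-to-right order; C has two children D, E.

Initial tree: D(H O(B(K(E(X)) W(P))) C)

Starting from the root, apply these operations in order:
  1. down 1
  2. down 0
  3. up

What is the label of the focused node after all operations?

Step 1 (down 1): focus=O path=1 depth=1 children=['B'] left=['H'] right=['C'] parent=D
Step 2 (down 0): focus=B path=1/0 depth=2 children=['K', 'W'] left=[] right=[] parent=O
Step 3 (up): focus=O path=1 depth=1 children=['B'] left=['H'] right=['C'] parent=D

Answer: O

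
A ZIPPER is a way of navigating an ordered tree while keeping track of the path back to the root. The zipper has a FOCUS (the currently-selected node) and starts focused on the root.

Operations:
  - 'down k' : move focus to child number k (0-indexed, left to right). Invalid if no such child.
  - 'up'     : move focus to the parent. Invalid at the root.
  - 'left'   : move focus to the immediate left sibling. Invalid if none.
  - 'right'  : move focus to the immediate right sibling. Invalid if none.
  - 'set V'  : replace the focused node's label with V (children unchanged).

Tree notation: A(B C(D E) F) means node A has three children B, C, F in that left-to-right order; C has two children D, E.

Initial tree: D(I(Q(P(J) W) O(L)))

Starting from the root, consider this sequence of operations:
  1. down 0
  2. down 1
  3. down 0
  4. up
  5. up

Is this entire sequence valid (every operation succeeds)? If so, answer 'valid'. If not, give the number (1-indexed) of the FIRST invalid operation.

Step 1 (down 0): focus=I path=0 depth=1 children=['Q', 'O'] left=[] right=[] parent=D
Step 2 (down 1): focus=O path=0/1 depth=2 children=['L'] left=['Q'] right=[] parent=I
Step 3 (down 0): focus=L path=0/1/0 depth=3 children=[] left=[] right=[] parent=O
Step 4 (up): focus=O path=0/1 depth=2 children=['L'] left=['Q'] right=[] parent=I
Step 5 (up): focus=I path=0 depth=1 children=['Q', 'O'] left=[] right=[] parent=D

Answer: valid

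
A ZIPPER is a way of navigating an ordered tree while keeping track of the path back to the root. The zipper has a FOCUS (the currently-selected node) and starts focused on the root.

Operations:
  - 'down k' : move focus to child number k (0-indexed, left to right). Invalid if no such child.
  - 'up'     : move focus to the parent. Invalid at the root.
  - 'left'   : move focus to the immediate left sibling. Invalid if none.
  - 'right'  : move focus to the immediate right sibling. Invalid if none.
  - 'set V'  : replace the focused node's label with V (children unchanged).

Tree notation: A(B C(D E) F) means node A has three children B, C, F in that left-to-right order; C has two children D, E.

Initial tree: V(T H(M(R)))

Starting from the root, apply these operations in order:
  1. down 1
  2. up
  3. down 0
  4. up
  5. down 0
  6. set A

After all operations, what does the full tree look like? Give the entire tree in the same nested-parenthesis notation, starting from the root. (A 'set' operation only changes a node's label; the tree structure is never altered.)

Answer: V(A H(M(R)))

Derivation:
Step 1 (down 1): focus=H path=1 depth=1 children=['M'] left=['T'] right=[] parent=V
Step 2 (up): focus=V path=root depth=0 children=['T', 'H'] (at root)
Step 3 (down 0): focus=T path=0 depth=1 children=[] left=[] right=['H'] parent=V
Step 4 (up): focus=V path=root depth=0 children=['T', 'H'] (at root)
Step 5 (down 0): focus=T path=0 depth=1 children=[] left=[] right=['H'] parent=V
Step 6 (set A): focus=A path=0 depth=1 children=[] left=[] right=['H'] parent=V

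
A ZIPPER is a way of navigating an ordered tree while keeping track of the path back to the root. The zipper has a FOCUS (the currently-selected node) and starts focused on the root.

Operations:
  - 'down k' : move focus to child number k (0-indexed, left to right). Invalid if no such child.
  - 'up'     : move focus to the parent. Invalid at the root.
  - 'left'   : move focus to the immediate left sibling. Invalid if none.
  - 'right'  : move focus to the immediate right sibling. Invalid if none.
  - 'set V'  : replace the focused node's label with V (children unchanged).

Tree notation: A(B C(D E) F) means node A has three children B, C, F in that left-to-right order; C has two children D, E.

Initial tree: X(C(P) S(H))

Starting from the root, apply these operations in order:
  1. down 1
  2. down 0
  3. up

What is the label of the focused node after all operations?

Answer: S

Derivation:
Step 1 (down 1): focus=S path=1 depth=1 children=['H'] left=['C'] right=[] parent=X
Step 2 (down 0): focus=H path=1/0 depth=2 children=[] left=[] right=[] parent=S
Step 3 (up): focus=S path=1 depth=1 children=['H'] left=['C'] right=[] parent=X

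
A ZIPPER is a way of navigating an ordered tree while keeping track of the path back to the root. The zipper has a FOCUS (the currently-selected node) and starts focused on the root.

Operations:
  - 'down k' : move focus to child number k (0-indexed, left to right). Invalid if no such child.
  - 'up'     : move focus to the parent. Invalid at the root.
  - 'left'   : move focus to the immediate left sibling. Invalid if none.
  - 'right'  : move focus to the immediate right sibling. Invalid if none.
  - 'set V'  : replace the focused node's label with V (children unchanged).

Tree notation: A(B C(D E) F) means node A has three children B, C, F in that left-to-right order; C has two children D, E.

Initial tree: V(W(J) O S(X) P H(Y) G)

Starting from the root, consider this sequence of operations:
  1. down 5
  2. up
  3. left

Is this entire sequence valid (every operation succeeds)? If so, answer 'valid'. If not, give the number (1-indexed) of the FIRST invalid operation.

Answer: 3

Derivation:
Step 1 (down 5): focus=G path=5 depth=1 children=[] left=['W', 'O', 'S', 'P', 'H'] right=[] parent=V
Step 2 (up): focus=V path=root depth=0 children=['W', 'O', 'S', 'P', 'H', 'G'] (at root)
Step 3 (left): INVALID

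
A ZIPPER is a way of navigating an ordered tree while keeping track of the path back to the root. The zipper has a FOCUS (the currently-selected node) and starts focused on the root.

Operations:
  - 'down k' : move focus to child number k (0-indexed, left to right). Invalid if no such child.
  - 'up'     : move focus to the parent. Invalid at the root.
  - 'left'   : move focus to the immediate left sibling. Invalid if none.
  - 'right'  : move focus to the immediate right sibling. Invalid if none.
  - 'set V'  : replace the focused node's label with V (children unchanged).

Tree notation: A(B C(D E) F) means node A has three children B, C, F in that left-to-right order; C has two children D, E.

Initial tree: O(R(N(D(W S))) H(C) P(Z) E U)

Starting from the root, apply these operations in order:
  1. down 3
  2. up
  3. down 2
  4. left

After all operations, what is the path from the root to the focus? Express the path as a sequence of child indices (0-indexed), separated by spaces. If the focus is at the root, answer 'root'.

Step 1 (down 3): focus=E path=3 depth=1 children=[] left=['R', 'H', 'P'] right=['U'] parent=O
Step 2 (up): focus=O path=root depth=0 children=['R', 'H', 'P', 'E', 'U'] (at root)
Step 3 (down 2): focus=P path=2 depth=1 children=['Z'] left=['R', 'H'] right=['E', 'U'] parent=O
Step 4 (left): focus=H path=1 depth=1 children=['C'] left=['R'] right=['P', 'E', 'U'] parent=O

Answer: 1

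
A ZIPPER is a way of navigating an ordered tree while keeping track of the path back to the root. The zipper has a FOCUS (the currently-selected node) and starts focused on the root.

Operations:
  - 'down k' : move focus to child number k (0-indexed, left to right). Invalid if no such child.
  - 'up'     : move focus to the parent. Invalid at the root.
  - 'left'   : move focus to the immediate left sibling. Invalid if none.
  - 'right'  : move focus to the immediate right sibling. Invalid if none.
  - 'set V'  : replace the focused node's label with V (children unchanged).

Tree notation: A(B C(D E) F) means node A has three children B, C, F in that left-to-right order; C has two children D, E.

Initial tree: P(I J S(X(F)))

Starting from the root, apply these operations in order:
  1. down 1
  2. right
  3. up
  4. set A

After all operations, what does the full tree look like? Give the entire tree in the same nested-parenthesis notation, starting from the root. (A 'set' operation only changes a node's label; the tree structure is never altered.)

Step 1 (down 1): focus=J path=1 depth=1 children=[] left=['I'] right=['S'] parent=P
Step 2 (right): focus=S path=2 depth=1 children=['X'] left=['I', 'J'] right=[] parent=P
Step 3 (up): focus=P path=root depth=0 children=['I', 'J', 'S'] (at root)
Step 4 (set A): focus=A path=root depth=0 children=['I', 'J', 'S'] (at root)

Answer: A(I J S(X(F)))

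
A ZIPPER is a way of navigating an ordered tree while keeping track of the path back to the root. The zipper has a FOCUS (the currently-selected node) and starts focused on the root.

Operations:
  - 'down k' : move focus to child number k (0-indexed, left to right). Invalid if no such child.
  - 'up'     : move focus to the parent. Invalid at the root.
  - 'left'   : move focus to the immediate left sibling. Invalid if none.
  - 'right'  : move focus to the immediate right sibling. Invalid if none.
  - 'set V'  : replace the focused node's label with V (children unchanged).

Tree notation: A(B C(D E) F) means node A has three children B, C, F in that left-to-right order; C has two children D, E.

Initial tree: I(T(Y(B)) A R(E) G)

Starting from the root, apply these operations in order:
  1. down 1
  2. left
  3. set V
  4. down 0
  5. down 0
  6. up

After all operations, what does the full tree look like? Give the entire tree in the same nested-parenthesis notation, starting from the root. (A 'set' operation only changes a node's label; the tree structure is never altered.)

Answer: I(V(Y(B)) A R(E) G)

Derivation:
Step 1 (down 1): focus=A path=1 depth=1 children=[] left=['T'] right=['R', 'G'] parent=I
Step 2 (left): focus=T path=0 depth=1 children=['Y'] left=[] right=['A', 'R', 'G'] parent=I
Step 3 (set V): focus=V path=0 depth=1 children=['Y'] left=[] right=['A', 'R', 'G'] parent=I
Step 4 (down 0): focus=Y path=0/0 depth=2 children=['B'] left=[] right=[] parent=V
Step 5 (down 0): focus=B path=0/0/0 depth=3 children=[] left=[] right=[] parent=Y
Step 6 (up): focus=Y path=0/0 depth=2 children=['B'] left=[] right=[] parent=V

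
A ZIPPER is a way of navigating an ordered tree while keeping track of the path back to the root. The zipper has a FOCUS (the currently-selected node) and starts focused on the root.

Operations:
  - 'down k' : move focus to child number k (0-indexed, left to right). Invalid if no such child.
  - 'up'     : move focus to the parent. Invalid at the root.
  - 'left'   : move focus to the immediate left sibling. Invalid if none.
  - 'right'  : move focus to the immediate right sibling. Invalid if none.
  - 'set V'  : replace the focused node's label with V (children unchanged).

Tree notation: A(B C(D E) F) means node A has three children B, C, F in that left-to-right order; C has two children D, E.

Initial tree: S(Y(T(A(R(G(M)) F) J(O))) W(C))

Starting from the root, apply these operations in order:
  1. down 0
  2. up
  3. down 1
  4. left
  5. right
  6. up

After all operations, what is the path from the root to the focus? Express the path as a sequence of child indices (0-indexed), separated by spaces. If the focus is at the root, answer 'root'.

Step 1 (down 0): focus=Y path=0 depth=1 children=['T'] left=[] right=['W'] parent=S
Step 2 (up): focus=S path=root depth=0 children=['Y', 'W'] (at root)
Step 3 (down 1): focus=W path=1 depth=1 children=['C'] left=['Y'] right=[] parent=S
Step 4 (left): focus=Y path=0 depth=1 children=['T'] left=[] right=['W'] parent=S
Step 5 (right): focus=W path=1 depth=1 children=['C'] left=['Y'] right=[] parent=S
Step 6 (up): focus=S path=root depth=0 children=['Y', 'W'] (at root)

Answer: root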